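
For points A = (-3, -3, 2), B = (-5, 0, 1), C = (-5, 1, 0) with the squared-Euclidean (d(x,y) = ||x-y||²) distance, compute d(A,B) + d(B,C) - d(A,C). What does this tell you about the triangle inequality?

d(A,B) = 2² + 3² + 1² = 14, d(B,C) = 0² + 1² + 1² = 2, d(A,C) = 2² + 4² + 2² = 24.
d(A,B) + d(B,C) - d(A,C) = 14 + 2 - 24 = 16 - 24 = -8. This is < 0, so the triangle inequality FAILS for these points (squared-Euclidean is not a metric).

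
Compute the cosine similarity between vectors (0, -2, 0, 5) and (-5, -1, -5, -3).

With u = (0, -2, 0, 5), v = (-5, -1, -5, -3):
u·v = 0·(-5) + (-2)·(-1) + 0·(-5) + 5·(-3) = 0 + 2 + 0 + (-15) = -13.
|u| = √(0² + (-2)² + 0² + 5²) = √29, |v| = √((-5)² + (-1)² + (-5)² + (-3)²) = √60, so |u||v| = √(29·60) = √1740.
cos θ = (u·v)/(|u||v|) = -13/√1740 ≈ -0.3117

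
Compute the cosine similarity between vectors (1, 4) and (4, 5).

With u = (1, 4), v = (4, 5):
u·v = 1·4 + 4·5 = 4 + 20 = 24.
|u| = √(1² + 4²) = √17, |v| = √(4² + 5²) = √41, so |u||v| = √(17·41) = √697.
cos θ = (u·v)/(|u||v|) = 24/√697 ≈ 0.9091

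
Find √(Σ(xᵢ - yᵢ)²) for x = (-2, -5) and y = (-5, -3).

√(Σ(x_i - y_i)²) = √((-2 - (-5))² + (-5 - (-3))²)
= √(3² + (-2)²) = √(9 + 4) = √13 ≈ 3.6056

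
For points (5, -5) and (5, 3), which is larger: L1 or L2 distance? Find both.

L1 = |5 - 5| + |-5 - 3| = 0 + 8 = 8
L2 = √(0² + 8²) = √64 = 8
L1 ≥ L2 always (equality iff movement is along one axis); L1 = L2 here (movement is along a single axis).
Ratio L1/L2 = 8/8 = 1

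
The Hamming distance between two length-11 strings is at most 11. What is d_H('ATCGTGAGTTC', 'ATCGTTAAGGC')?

Differing positions: 6, 8, 9, 10. Hamming distance = 4. The maximum possible Hamming distance for length-11 strings is 11, so d_H/11 = 4/11 ≈ 0.3636.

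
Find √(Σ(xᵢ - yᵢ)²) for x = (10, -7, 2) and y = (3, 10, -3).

√(Σ(x_i - y_i)²) = √((10 - 3)² + (-7 - 10)² + (2 - (-3))²)
= √(7² + (-17)² + 5²) = √(49 + 289 + 25) = √363 ≈ 19.0526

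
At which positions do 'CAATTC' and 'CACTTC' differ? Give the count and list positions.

Differing positions: 3. Hamming distance = 1.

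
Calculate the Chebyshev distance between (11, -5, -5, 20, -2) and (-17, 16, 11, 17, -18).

max(|x_i - y_i|) = max(|11 - (-17)|, |-5 - 16|, |-5 - 11|, |20 - 17|, |-2 - (-18)|) = max(28, 21, 16, 3, 16) = 28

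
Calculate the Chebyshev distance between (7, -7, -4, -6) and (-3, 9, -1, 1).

max(|x_i - y_i|) = max(|7 - (-3)|, |-7 - 9|, |-4 - (-1)|, |-6 - 1|) = max(10, 16, 3, 7) = 16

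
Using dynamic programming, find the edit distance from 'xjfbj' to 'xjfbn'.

Let D[i][j] be the edit distance between the first i characters of 'xjfbj' and the first j characters of 'xjfbn', with D[i][0] = i, D[0][j] = j, and D[i][j] = D[i-1][j-1] if the characters match, else 1 + min(D[i-1][j], D[i][j-1], D[i-1][j-1]). Filling the table (rows: prefixes of 'xjfbj', columns: prefixes of 'xjfbn'):
     ε  x  j  f  b  n
  ε  0  1  2  3  4  5
  x  1  0  1  2  3  4
  j  2  1  0  1  2  3
  f  3  2  1  0  1  2
  b  4  3  2  1  0  1
  j  5  4  3  2  1  1
The bottom-right entry gives D[5][5] = 1, so no sequence of fewer than 1 edit works. Backtracking through the table gives one optimal edit sequence (1 edit):
  xjfbj → xjfbn (sub j→n @5)
Edit distance = 1.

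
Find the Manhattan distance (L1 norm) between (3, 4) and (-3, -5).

Σ|x_i - y_i| = |3 - (-3)| + |4 - (-5)| = 6 + 9 = 15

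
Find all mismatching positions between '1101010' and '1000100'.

Differing positions: 2, 4, 5, 6. Hamming distance = 4.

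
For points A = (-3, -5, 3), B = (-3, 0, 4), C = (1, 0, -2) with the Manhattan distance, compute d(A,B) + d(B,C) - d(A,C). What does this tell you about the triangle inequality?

d(A,B) = 0 + 5 + 1 = 6, d(B,C) = 4 + 0 + 6 = 10, d(A,C) = 4 + 5 + 5 = 14.
d(A,B) + d(B,C) - d(A,C) = 6 + 10 - 14 = 16 - 14 = 2. This is ≥ 0, so the triangle inequality holds for these points.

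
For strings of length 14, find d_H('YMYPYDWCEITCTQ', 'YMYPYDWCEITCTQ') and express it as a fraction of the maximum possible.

Differing positions: none. Hamming distance = 0. The maximum possible Hamming distance for length-14 strings is 14, so d_H/14 = 0/14 = 0.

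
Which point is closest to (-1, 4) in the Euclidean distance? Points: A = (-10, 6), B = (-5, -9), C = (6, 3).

Distances: d(A) ≈ 9.2195, d(B) ≈ 13.6015, d(C) ≈ 7.0711. Nearest: C = (6, 3) with distance 7.0711.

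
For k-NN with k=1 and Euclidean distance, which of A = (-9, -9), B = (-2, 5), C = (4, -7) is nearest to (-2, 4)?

Distances: d(A) ≈ 14.7648, d(B) = 1, d(C) ≈ 12.53. Nearest: B = (-2, 5) with distance 1.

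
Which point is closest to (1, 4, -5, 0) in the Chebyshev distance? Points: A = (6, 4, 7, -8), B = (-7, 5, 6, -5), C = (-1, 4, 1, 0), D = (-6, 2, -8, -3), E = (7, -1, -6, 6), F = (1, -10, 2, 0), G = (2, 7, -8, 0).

Distances: d(A) = 12, d(B) = 11, d(C) = 6, d(D) = 7, d(E) = 6, d(F) = 14, d(G) = 3. Nearest: G = (2, 7, -8, 0) with distance 3.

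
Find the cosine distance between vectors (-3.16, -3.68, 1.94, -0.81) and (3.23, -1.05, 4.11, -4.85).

With u = (-3.16, -3.68, 1.94, -0.81), v = (3.23, -1.05, 4.11, -4.85):
u·v = (-3.16)·3.23 + (-3.68)·(-1.05) + 1.94·4.11 + (-0.81)·(-4.85) = (-10.2068) + 3.864 + 7.9734 + 3.9285 = 5.5591.
|u| = √((-3.16)² + (-3.68)² + 1.94² + (-0.81)²) = √(9.9856 + 13.5424 + 3.7636 + 0.6561) = √27.9477, |v| = √(3.23² + (-1.05)² + 4.11² + (-4.85)²) = √(10.4329 + 1.1025 + 16.8921 + 23.5225) = √51.95.
cos θ = (u·v)/(|u||v|) = 5.5591/(√27.9477·√51.95) ≈ 0.1459
Cosine distance = 1 - cos θ ≈ 1 - 0.1459 = 0.8541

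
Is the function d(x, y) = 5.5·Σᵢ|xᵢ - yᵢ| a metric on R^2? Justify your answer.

Yes. The L1 (Manhattan) norm induces a metric on R^2, and multiplying a metric by a positive constant 5.5 > 0 preserves all four axioms: non-negativity (5.5·||x-y|| ≥ 0), identity (5.5·||x-y|| = 0 ⟺ ||x-y|| = 0 ⟺ x = y), symmetry (||x-y|| = ||y-x||), and the triangle inequality (5.5·||x-z|| ≤ 5.5·||x-y|| + 5.5·||y-z||). So d is a metric.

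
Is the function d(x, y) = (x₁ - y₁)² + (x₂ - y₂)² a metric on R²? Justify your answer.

No. The squared Euclidean distance fails the triangle inequality. Counterexample: x = (0, 0), y = (5, 2), z = (10, 4). d(x,z) = 10² + 4² = 116, but d(x,y) + d(y,z) = (5² + 2²) + (5² + 2²) = 29 + 29 = 58. Since 116 > 58, the triangle inequality is violated. (Note: √d, the ordinary Euclidean distance, IS a metric.)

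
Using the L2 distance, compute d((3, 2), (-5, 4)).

(Σ|x_i - y_i|^2)^(1/2) = (|3 - (-5)|^2 + |2 - 4|^2)^(1/2)
= (8^2 + 2^2)^(1/2) = (64 + 4)^(1/2) = (68)^(1/2) ≈ 8.2462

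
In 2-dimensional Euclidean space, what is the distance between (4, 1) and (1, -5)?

√(Σ(x_i - y_i)²) = √((4 - 1)² + (1 - (-5))²)
= √(3² + 6²) = √(9 + 36) = √45 ≈ 6.7082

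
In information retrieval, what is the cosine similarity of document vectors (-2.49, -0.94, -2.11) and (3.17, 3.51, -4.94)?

With u = (-2.49, -0.94, -2.11), v = (3.17, 3.51, -4.94):
u·v = (-2.49)·3.17 + (-0.94)·3.51 + (-2.11)·(-4.94) = (-7.8933) + (-3.2994) + 10.4234 = -0.7693.
|u| = √((-2.49)² + (-0.94)² + (-2.11)²) = √(6.2001 + 0.8836 + 4.4521) = √11.5358, |v| = √(3.17² + 3.51² + (-4.94)²) = √(10.0489 + 12.3201 + 24.4036) = √46.7726.
cos θ = (u·v)/(|u||v|) = -0.7693/(√11.5358·√46.7726) ≈ -0.0331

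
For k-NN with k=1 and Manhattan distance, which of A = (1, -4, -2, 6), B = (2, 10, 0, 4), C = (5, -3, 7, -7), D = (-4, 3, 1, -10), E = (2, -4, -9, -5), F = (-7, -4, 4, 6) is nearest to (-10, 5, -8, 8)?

Distances: d(A) = 28, d(B) = 29, d(C) = 53, d(D) = 35, d(E) = 35, d(F) = 26. Nearest: F = (-7, -4, 4, 6) with distance 26.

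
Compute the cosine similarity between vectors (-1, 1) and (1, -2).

With u = (-1, 1), v = (1, -2):
u·v = (-1)·1 + 1·(-2) = (-1) + (-2) = -3.
|u| = √((-1)² + 1²) = √2, |v| = √(1² + (-2)²) = √5, so |u||v| = √(2·5) = √10.
cos θ = (u·v)/(|u||v|) = -3/√10 ≈ -0.9487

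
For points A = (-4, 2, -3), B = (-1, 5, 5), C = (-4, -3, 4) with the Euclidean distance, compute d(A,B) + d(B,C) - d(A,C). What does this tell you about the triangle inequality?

d(A,B) = √(3² + 3² + 8²) = √82 ≈ 9.0554, d(B,C) = √(3² + 8² + 1²) = √74 ≈ 8.6023, d(A,C) = √(0² + 5² + 7²) = √74 ≈ 8.6023.
d(A,B) + d(B,C) - d(A,C) = 9.0554 + 8.6023 - 8.6023 = 17.6577 - 8.6023 = 9.0554 (to 4 decimal places). This is ≥ 0, so the triangle inequality holds for these points.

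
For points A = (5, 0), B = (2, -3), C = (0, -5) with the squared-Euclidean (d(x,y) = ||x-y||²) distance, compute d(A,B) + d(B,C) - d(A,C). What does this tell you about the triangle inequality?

d(A,B) = 3² + 3² = 18, d(B,C) = 2² + 2² = 8, d(A,C) = 5² + 5² = 50.
d(A,B) + d(B,C) - d(A,C) = 18 + 8 - 50 = 26 - 50 = -24. This is < 0, so the triangle inequality FAILS for these points (squared-Euclidean is not a metric).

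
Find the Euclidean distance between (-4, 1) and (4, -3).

√(Σ(x_i - y_i)²) = √((-4 - 4)² + (1 - (-3))²)
= √((-8)² + 4²) = √(64 + 16) = √80 ≈ 8.9443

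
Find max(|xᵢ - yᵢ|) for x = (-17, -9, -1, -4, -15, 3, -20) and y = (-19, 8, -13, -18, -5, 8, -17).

max(|x_i - y_i|) = max(|-17 - (-19)|, |-9 - 8|, |-1 - (-13)|, |-4 - (-18)|, |-15 - (-5)|, |3 - 8|, |-20 - (-17)|) = max(2, 17, 12, 14, 10, 5, 3) = 17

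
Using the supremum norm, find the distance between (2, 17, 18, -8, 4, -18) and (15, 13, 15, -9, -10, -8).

max(|x_i - y_i|) = max(|2 - 15|, |17 - 13|, |18 - 15|, |-8 - (-9)|, |4 - (-10)|, |-18 - (-8)|) = max(13, 4, 3, 1, 14, 10) = 14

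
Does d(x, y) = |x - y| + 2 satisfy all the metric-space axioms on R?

No. d fails identity of indiscernibles (specifically d(x,x) = 0): d(7, 7) = |7 - 7| + 2 = 0 + 2 = 2 ≠ 0.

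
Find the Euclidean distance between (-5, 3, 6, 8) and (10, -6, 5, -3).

√(Σ(x_i - y_i)²) = √((-5 - 10)² + (3 - (-6))² + (6 - 5)² + (8 - (-3))²)
= √((-15)² + 9² + 1² + 11²) = √(225 + 81 + 1 + 121) = √428 ≈ 20.6882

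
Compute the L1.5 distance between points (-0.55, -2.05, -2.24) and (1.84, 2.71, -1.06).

(Σ|x_i - y_i|^1.5)^(1/1.5) = (|-0.55 - 1.84|^1.5 + |-2.05 - 2.71|^1.5 + |-2.24 - (-1.06)|^1.5)^(1/1.5)
= (2.39^1.5 + 4.76^1.5 + 1.18^1.5)^(1/1.5) ≈ (3.6949 + 10.3851 + 1.2818)^(1/1.5) = (15.3618)^(1/1.5) ≈ 6.1796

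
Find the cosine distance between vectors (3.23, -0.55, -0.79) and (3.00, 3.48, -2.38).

With u = (3.23, -0.55, -0.79), v = (3.00, 3.48, -2.38):
u·v = 3.23·3 + (-0.55)·3.48 + (-0.79)·(-2.38) = 9.69 + (-1.914) + 1.8802 = 9.6562.
|u| = √(3.23² + (-0.55)² + (-0.79)²) = √(10.4329 + 0.3025 + 0.6241) = √11.3595, |v| = √(3² + 3.48² + (-2.38)²) = √(9 + 12.1104 + 5.6644) = √26.7748.
cos θ = (u·v)/(|u||v|) = 9.6562/(√11.3595·√26.7748) ≈ 0.5537
Cosine distance = 1 - cos θ ≈ 1 - 0.5537 = 0.4463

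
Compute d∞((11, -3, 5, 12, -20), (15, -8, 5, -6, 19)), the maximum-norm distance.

max(|x_i - y_i|) = max(|11 - 15|, |-3 - (-8)|, |5 - 5|, |12 - (-6)|, |-20 - 19|) = max(4, 5, 0, 18, 39) = 39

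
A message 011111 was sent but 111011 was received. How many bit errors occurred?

Differing positions: 1, 4. Hamming distance = 2.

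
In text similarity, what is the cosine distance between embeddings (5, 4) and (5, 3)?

With u = (5, 4), v = (5, 3):
u·v = 5·5 + 4·3 = 25 + 12 = 37.
|u| = √(5² + 4²) = √41, |v| = √(5² + 3²) = √34, so |u||v| = √(41·34) = √1394.
cos θ = (u·v)/(|u||v|) = 37/√1394 ≈ 0.991
Cosine distance = 1 - cos θ ≈ 1 - 0.991 = 0.009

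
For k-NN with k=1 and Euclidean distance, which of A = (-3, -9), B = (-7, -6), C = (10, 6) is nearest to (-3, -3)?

Distances: d(A) = 6, d(B) = 5, d(C) ≈ 15.8114. Nearest: B = (-7, -6) with distance 5.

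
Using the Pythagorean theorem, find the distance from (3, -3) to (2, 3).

√(Σ(x_i - y_i)²) = √((3 - 2)² + (-3 - 3)²)
= √(1² + (-6)²) = √(1 + 36) = √37 ≈ 6.0828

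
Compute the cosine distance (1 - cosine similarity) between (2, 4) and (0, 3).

With u = (2, 4), v = (0, 3):
u·v = 2·0 + 4·3 = 0 + 12 = 12.
|u| = √(2² + 4²) = √20, |v| = √(0² + 3²) = √9, so |u||v| = √(20·9) = √180.
cos θ = (u·v)/(|u||v|) = 12/√180 ≈ 0.8944
Cosine distance = 1 - cos θ ≈ 1 - 0.8944 = 0.1056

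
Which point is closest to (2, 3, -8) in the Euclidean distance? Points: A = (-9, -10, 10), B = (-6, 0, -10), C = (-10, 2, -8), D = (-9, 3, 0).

Distances: d(A) ≈ 24.779, d(B) ≈ 8.775, d(C) ≈ 12.0416, d(D) ≈ 13.6015. Nearest: B = (-6, 0, -10) with distance 8.775.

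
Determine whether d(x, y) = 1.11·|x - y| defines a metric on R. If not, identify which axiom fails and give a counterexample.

Yes. Since |x - y| is a metric on R and 1.11 > 0, the positive scalar multiple 1.11·|x - y| is also a metric: scaling by a positive constant preserves non-negativity, identity (d=0 ⟺ |x-y|=0 ⟺ x=y), symmetry, and the triangle inequality.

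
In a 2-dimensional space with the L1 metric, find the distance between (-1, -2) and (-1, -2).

Σ|x_i - y_i| = |-1 - (-1)| + |-2 - (-2)| = 0 + 0 = 0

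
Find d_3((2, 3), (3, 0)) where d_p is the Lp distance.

(Σ|x_i - y_i|^3)^(1/3) = (|2 - 3|^3 + |3 - 0|^3)^(1/3)
= (1^3 + 3^3)^(1/3) = (1 + 27)^(1/3) = (28)^(1/3) ≈ 3.0366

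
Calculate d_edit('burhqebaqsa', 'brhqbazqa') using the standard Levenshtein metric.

Let D[i][j] be the edit distance between the first i characters of 'burhqebaqsa' and the first j characters of 'brhqbazqa', with D[i][0] = i, D[0][j] = j, and D[i][j] = D[i-1][j-1] if the characters match, else 1 + min(D[i-1][j], D[i][j-1], D[i-1][j-1]). Filling the table (rows: prefixes of 'burhqebaqsa', columns: prefixes of 'brhqbazqa'):
     ε  b  r  h  q  b  a  z  q  a
  ε  0  1  2  3  4  5  6  7  8  9
  b  1  0  1  2  3  4  5  6  7  8
  u  2  1  1  2  3  4  5  6  7  8
  r  3  2  1  2  3  4  5  6  7  8
  h  4  3  2  1  2  3  4  5  6  7
  q  5  4  3  2  1  2  3  4  5  6
  e  6  5  4  3  2  2  3  4  5  6
  b  7  6  5  4  3  2  3  4  5  6
  a  8  7  6  5  4  3  2  3  4  5
  q  9  8  7  6  5  4  3  3  3  4
  s 10  9  8  7  6  5  4  4  4  4
  a 11 10  9  8  7  6  5  5  5  4
The bottom-right entry gives D[11][9] = 4, so no sequence of fewer than 4 edits works. Backtracking through the table gives one optimal edit sequence (4 edits):
  burhqebaqsa → brhqebaqsa (del u @2)
  brhqebaqsa → brhqbaqsa (del e @5)
  brhqbaqsa → brhqbazsa (sub q→z @7)
  brhqbazsa → brhqbazqa (sub s→q @8)
Edit distance = 4.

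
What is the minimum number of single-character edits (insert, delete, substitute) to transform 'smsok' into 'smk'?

Let D[i][j] be the edit distance between the first i characters of 'smsok' and the first j characters of 'smk', with D[i][0] = i, D[0][j] = j, and D[i][j] = D[i-1][j-1] if the characters match, else 1 + min(D[i-1][j], D[i][j-1], D[i-1][j-1]). Filling the table (rows: prefixes of 'smsok', columns: prefixes of 'smk'):
     ε  s  m  k
  ε  0  1  2  3
  s  1  0  1  2
  m  2  1  0  1
  s  3  2  1  1
  o  4  3  2  2
  k  5  4  3  2
The bottom-right entry gives D[5][3] = 2, so no sequence of fewer than 2 edits works. Backtracking through the table gives one optimal edit sequence (2 edits):
  smsok → smok (del s @3)
  smok → smk (del o @3)
Edit distance = 2.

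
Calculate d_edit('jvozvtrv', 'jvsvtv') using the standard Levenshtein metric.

Let D[i][j] be the edit distance between the first i characters of 'jvozvtrv' and the first j characters of 'jvsvtv', with D[i][0] = i, D[0][j] = j, and D[i][j] = D[i-1][j-1] if the characters match, else 1 + min(D[i-1][j], D[i][j-1], D[i-1][j-1]). Filling the table (rows: prefixes of 'jvozvtrv', columns: prefixes of 'jvsvtv'):
     ε  j  v  s  v  t  v
  ε  0  1  2  3  4  5  6
  j  1  0  1  2  3  4  5
  v  2  1  0  1  2  3  4
  o  3  2  1  1  2  3  4
  z  4  3  2  2  2  3  4
  v  5  4  3  3  2  3  3
  t  6  5  4  4  3  2  3
  r  7  6  5  5  4  3  3
  v  8  7  6  6  5  4  3
The bottom-right entry gives D[8][6] = 3, so no sequence of fewer than 3 edits works. Backtracking through the table gives one optimal edit sequence (3 edits):
  jvozvtrv → jvzvtrv (del o @3)
  jvzvtrv → jvsvtrv (sub z→s @3)
  jvsvtrv → jvsvtv (del r @6)
Edit distance = 3.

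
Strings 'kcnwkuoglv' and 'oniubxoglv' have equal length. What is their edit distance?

Let D[i][j] be the edit distance between the first i characters of 'kcnwkuoglv' and the first j characters of 'oniubxoglv', with D[i][0] = i, D[0][j] = j, and D[i][j] = D[i-1][j-1] if the characters match, else 1 + min(D[i-1][j], D[i][j-1], D[i-1][j-1]). Filling the table (rows: prefixes of 'kcnwkuoglv', columns: prefixes of 'oniubxoglv'):
     ε  o  n  i  u  b  x  o  g  l  v
  ε  0  1  2  3  4  5  6  7  8  9 10
  k  1  1  2  3  4  5  6  7  8  9 10
  c  2  2  2  3  4  5  6  7  8  9 10
  n  3  3  2  3  4  5  6  7  8  9 10
  w  4  4  3  3  4  5  6  7  8  9 10
  k  5  5  4  4  4  5  6  7  8  9 10
  u  6  6  5  5  4  5  6  7  8  9 10
  o  7  6  6  6  5  5  6  6  7  8  9
  g  8  7  7  7  6  6  6  7  6  7  8
  l  9  8  8  8  7  7  7  7  7  6  7
  v 10  9  9  9  8  8  8  8  8  7  6
The bottom-right entry gives D[10][10] = 6, so no sequence of fewer than 6 edits works. Backtracking through the table gives one optimal edit sequence (6 edits):
  kcnwkuoglv → ocnwkuoglv (sub k→o @1)
  ocnwkuoglv → onnwkuoglv (sub c→n @2)
  onnwkuoglv → oniwkuoglv (sub n→i @3)
  oniwkuoglv → oniukuoglv (sub w→u @4)
  oniukuoglv → oniubuoglv (sub k→b @5)
  oniubuoglv → oniubxoglv (sub u→x @6)
Edit distance = 6.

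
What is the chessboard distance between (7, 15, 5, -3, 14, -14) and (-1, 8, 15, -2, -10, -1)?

max(|x_i - y_i|) = max(|7 - (-1)|, |15 - 8|, |5 - 15|, |-3 - (-2)|, |14 - (-10)|, |-14 - (-1)|) = max(8, 7, 10, 1, 24, 13) = 24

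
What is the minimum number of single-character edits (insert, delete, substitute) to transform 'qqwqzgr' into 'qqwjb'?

Let D[i][j] be the edit distance between the first i characters of 'qqwqzgr' and the first j characters of 'qqwjb', with D[i][0] = i, D[0][j] = j, and D[i][j] = D[i-1][j-1] if the characters match, else 1 + min(D[i-1][j], D[i][j-1], D[i-1][j-1]). Filling the table (rows: prefixes of 'qqwqzgr', columns: prefixes of 'qqwjb'):
     ε  q  q  w  j  b
  ε  0  1  2  3  4  5
  q  1  0  1  2  3  4
  q  2  1  0  1  2  3
  w  3  2  1  0  1  2
  q  4  3  2  1  1  2
  z  5  4  3  2  2  2
  g  6  5  4  3  3  3
  r  7  6  5  4  4  4
The bottom-right entry gives D[7][5] = 4, so no sequence of fewer than 4 edits works. Backtracking through the table gives one optimal edit sequence (4 edits):
  qqwqzgr → qqwzgr (del q @4)
  qqwzgr → qqwgr (del z @4)
  qqwgr → qqwjr (sub g→j @4)
  qqwjr → qqwjb (sub r→b @5)
Edit distance = 4.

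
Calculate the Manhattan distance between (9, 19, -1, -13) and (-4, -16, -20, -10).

Σ|x_i - y_i| = |9 - (-4)| + |19 - (-16)| + |-1 - (-20)| + |-13 - (-10)| = 13 + 35 + 19 + 3 = 70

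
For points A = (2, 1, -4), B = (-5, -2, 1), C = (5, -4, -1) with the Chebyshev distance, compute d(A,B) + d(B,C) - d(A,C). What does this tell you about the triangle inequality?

d(A,B) = max(7, 3, 5) = 7, d(B,C) = max(10, 2, 2) = 10, d(A,C) = max(3, 5, 3) = 5.
d(A,B) + d(B,C) - d(A,C) = 7 + 10 - 5 = 17 - 5 = 12. This is ≥ 0, so the triangle inequality holds for these points.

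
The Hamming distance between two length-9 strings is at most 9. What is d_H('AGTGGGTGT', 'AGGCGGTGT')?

Differing positions: 3, 4. Hamming distance = 2. The maximum possible Hamming distance for length-9 strings is 9, so d_H/9 = 2/9 ≈ 0.2222.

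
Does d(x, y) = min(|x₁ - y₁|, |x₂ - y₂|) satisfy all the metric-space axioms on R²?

No. d fails identity of indiscernibles: take x = (-4, 0) and y = (-4, 9). Then d(x,y) = min(|-4 - (-4)|, |0 - 9|) = min(0, 9) = 0, yet x ≠ y.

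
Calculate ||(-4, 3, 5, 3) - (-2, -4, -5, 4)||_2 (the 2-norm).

(Σ|x_i - y_i|^2)^(1/2) = (|-4 - (-2)|^2 + |3 - (-4)|^2 + |5 - (-5)|^2 + |3 - 4|^2)^(1/2)
= (2^2 + 7^2 + 10^2 + 1^2)^(1/2) = (4 + 49 + 100 + 1)^(1/2) = (154)^(1/2) ≈ 12.4097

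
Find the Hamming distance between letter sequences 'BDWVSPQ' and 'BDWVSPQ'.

Differing positions: none. Hamming distance = 0.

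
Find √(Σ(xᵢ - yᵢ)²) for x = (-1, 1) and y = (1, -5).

√(Σ(x_i - y_i)²) = √((-1 - 1)² + (1 - (-5))²)
= √((-2)² + 6²) = √(4 + 36) = √40 ≈ 6.3246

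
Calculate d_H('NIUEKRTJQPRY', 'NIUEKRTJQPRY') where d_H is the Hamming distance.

Differing positions: none. Hamming distance = 0.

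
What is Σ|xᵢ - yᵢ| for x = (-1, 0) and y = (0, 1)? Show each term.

Σ|x_i - y_i| = |-1 - 0| + |0 - 1| = 1 + 1 = 2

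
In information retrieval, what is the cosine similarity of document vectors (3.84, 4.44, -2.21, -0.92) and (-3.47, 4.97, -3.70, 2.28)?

With u = (3.84, 4.44, -2.21, -0.92), v = (-3.47, 4.97, -3.70, 2.28):
u·v = 3.84·(-3.47) + 4.44·4.97 + (-2.21)·(-3.7) + (-0.92)·2.28 = (-13.3248) + 22.0668 + 8.177 + (-2.0976) = 14.8214.
|u| = √(3.84² + 4.44² + (-2.21)² + (-0.92)²) = √(14.7456 + 19.7136 + 4.8841 + 0.8464) = √40.1897, |v| = √((-3.47)² + 4.97² + (-3.7)² + 2.28²) = √(12.0409 + 24.7009 + 13.69 + 5.1984) = √55.6302.
cos θ = (u·v)/(|u||v|) = 14.8214/(√40.1897·√55.6302) ≈ 0.3135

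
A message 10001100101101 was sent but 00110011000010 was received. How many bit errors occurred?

Differing positions: 1, 3, 4, 5, 6, 7, 8, 9, 11, 12, 13, 14. Hamming distance = 12.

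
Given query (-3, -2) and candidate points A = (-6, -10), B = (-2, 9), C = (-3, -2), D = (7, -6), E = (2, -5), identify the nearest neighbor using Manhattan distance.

Distances: d(A) = 11, d(B) = 12, d(C) = 0, d(D) = 14, d(E) = 8. Nearest: C = (-3, -2) with distance 0.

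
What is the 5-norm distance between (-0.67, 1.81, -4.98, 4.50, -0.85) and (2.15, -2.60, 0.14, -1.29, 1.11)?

(Σ|x_i - y_i|^5)^(1/5) = (|-0.67 - 2.15|^5 + |1.81 - (-2.6)|^5 + |-4.98 - 0.14|^5 + |4.5 - (-1.29)|^5 + |-0.85 - 1.11|^5)^(1/5)
= (2.82^5 + 4.41^5 + 5.12^5 + 5.79^5 + 1.96^5)^(1/5) ≈ (178.3387 + 1667.9881 + 3518.4372 + 6507.18 + 28.9255)^(1/5) = (11900.8695)^(1/5) ≈ 6.533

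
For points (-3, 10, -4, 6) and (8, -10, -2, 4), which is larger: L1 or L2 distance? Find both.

L1 = |-3 - 8| + |10 - (-10)| + |-4 - (-2)| + |6 - 4| = 11 + 20 + 2 + 2 = 35
L2 = √(11² + 20² + 2² + 2²) = √529 = 23
L1 ≥ L2 always (equality iff movement is along one axis); L1 > L2 here.
Ratio L1/L2 = 35/23 ≈ 1.5217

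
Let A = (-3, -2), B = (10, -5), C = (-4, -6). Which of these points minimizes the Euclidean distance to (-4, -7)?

Distances: d(A) ≈ 5.099, d(B) ≈ 14.1421, d(C) = 1. Nearest: C = (-4, -6) with distance 1.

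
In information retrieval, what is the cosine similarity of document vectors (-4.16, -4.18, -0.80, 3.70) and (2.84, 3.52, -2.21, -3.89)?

With u = (-4.16, -4.18, -0.80, 3.70), v = (2.84, 3.52, -2.21, -3.89):
u·v = (-4.16)·2.84 + (-4.18)·3.52 + (-0.8)·(-2.21) + 3.7·(-3.89) = (-11.8144) + (-14.7136) + 1.768 + (-14.393) = -39.153.
|u| = √((-4.16)² + (-4.18)² + (-0.8)² + 3.7²) = √(17.3056 + 17.4724 + 0.64 + 13.69) = √49.108, |v| = √(2.84² + 3.52² + (-2.21)² + (-3.89)²) = √(8.0656 + 12.3904 + 4.8841 + 15.1321) = √40.4722.
cos θ = (u·v)/(|u||v|) = -39.153/(√49.108·√40.4722) ≈ -0.8782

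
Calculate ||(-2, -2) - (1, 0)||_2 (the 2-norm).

(Σ|x_i - y_i|^2)^(1/2) = (|-2 - 1|^2 + |-2 - 0|^2)^(1/2)
= (3^2 + 2^2)^(1/2) = (9 + 4)^(1/2) = (13)^(1/2) ≈ 3.6056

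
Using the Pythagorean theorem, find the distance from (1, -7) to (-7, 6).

√(Σ(x_i - y_i)²) = √((1 - (-7))² + (-7 - 6)²)
= √(8² + (-13)²) = √(64 + 169) = √233 ≈ 15.2643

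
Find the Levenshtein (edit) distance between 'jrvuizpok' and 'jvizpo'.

Let D[i][j] be the edit distance between the first i characters of 'jrvuizpok' and the first j characters of 'jvizpo', with D[i][0] = i, D[0][j] = j, and D[i][j] = D[i-1][j-1] if the characters match, else 1 + min(D[i-1][j], D[i][j-1], D[i-1][j-1]). Filling the table (rows: prefixes of 'jrvuizpok', columns: prefixes of 'jvizpo'):
     ε  j  v  i  z  p  o
  ε  0  1  2  3  4  5  6
  j  1  0  1  2  3  4  5
  r  2  1  1  2  3  4  5
  v  3  2  1  2  3  4  5
  u  4  3  2  2  3  4  5
  i  5  4  3  2  3  4  5
  z  6  5  4  3  2  3  4
  p  7  6  5  4  3  2  3
  o  8  7  6  5  4  3  2
  k  9  8  7  6  5  4  3
The bottom-right entry gives D[9][6] = 3, so no sequence of fewer than 3 edits works. Backtracking through the table gives one optimal edit sequence (3 edits):
  jrvuizpok → jvuizpok (del r @2)
  jvuizpok → jvizpok (del u @3)
  jvizpok → jvizpo (del k @7)
Edit distance = 3.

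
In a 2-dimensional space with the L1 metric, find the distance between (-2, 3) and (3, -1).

Σ|x_i - y_i| = |-2 - 3| + |3 - (-1)| = 5 + 4 = 9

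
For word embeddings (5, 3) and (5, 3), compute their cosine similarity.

With u = (5, 3), v = (5, 3):
u·v = 5·5 + 3·3 = 25 + 9 = 34.
|u| = √(5² + 3²) = √34, |v| = √(5² + 3²) = √34, so |u||v| = √(34·34) = √1156 = 34.
cos θ = (u·v)/(|u||v|) = 34/34 = 1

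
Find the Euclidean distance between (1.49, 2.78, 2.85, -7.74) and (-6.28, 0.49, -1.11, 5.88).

√(Σ(x_i - y_i)²) = √((1.49 - (-6.28))² + (2.78 - 0.49)² + (2.85 - (-1.11))² + (-7.74 - 5.88)²)
= √(7.77² + 2.29² + 3.96² + (-13.62)²) = √(60.3729 + 5.2441 + 15.6816 + 185.5044) = √266.803 ≈ 16.3341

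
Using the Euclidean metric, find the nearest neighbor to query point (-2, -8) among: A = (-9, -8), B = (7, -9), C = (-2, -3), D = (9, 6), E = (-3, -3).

Distances: d(A) = 7, d(B) ≈ 9.0554, d(C) = 5, d(D) ≈ 17.8045, d(E) ≈ 5.099. Nearest: C = (-2, -3) with distance 5.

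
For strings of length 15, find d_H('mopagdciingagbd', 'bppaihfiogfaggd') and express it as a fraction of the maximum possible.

Differing positions: 1, 2, 5, 6, 7, 9, 10, 11, 14. Hamming distance = 9. The maximum possible Hamming distance for length-15 strings is 15, so d_H/15 = 9/15 = 0.6.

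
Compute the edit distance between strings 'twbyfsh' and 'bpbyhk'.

Let D[i][j] be the edit distance between the first i characters of 'twbyfsh' and the first j characters of 'bpbyhk', with D[i][0] = i, D[0][j] = j, and D[i][j] = D[i-1][j-1] if the characters match, else 1 + min(D[i-1][j], D[i][j-1], D[i-1][j-1]). Filling the table (rows: prefixes of 'twbyfsh', columns: prefixes of 'bpbyhk'):
     ε  b  p  b  y  h  k
  ε  0  1  2  3  4  5  6
  t  1  1  2  3  4  5  6
  w  2  2  2  3  4  5  6
  b  3  2  3  2  3  4  5
  y  4  3  3  3  2  3  4
  f  5  4  4  4  3  3  4
  s  6  5  5  5  4  4  4
  h  7  6  6  6  5  4  5
The bottom-right entry gives D[7][6] = 5, so no sequence of fewer than 5 edits works. Backtracking through the table gives one optimal edit sequence (5 edits):
  twbyfsh → bwbyfsh (sub t→b @1)
  bwbyfsh → bpbyfsh (sub w→p @2)
  bpbyfsh → bpbysh (del f @5)
  bpbysh → bpbyhh (sub s→h @5)
  bpbyhh → bpbyhk (sub h→k @6)
Edit distance = 5.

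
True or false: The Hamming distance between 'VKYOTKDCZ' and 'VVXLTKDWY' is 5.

Differing positions: 2, 3, 4, 8, 9. Hamming distance = 5, so the claim is true.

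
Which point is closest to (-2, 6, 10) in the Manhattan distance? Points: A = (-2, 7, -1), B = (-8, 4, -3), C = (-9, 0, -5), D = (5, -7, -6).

Distances: d(A) = 12, d(B) = 21, d(C) = 28, d(D) = 36. Nearest: A = (-2, 7, -1) with distance 12.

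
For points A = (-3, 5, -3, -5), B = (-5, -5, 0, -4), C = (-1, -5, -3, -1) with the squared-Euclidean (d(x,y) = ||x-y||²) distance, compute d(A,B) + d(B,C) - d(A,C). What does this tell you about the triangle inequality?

d(A,B) = 2² + 10² + 3² + 1² = 114, d(B,C) = 4² + 0² + 3² + 3² = 34, d(A,C) = 2² + 10² + 0² + 4² = 120.
d(A,B) + d(B,C) - d(A,C) = 114 + 34 - 120 = 148 - 120 = 28. This is ≥ 0, so the triangle inequality holds for these points.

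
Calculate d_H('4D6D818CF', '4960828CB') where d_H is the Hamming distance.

Differing positions: 2, 4, 6, 9. Hamming distance = 4.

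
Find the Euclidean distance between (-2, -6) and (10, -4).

√(Σ(x_i - y_i)²) = √((-2 - 10)² + (-6 - (-4))²)
= √((-12)² + (-2)²) = √(144 + 4) = √148 ≈ 12.1655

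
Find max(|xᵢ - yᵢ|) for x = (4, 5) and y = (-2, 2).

max(|x_i - y_i|) = max(|4 - (-2)|, |5 - 2|) = max(6, 3) = 6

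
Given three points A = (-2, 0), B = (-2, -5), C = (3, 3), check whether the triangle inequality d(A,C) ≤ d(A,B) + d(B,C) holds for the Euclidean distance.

d(A,B) = √(0² + 5²) = √25 = 5, d(B,C) = √(5² + 8²) = √89 ≈ 9.434, d(A,C) = √(5² + 3²) = √34 ≈ 5.831.
d(A,C) ≈ 5.831 ≤ 5 + 9.434 = 14.434. Triangle inequality is satisfied.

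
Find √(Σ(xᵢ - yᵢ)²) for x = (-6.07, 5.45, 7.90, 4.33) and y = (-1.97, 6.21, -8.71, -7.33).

√(Σ(x_i - y_i)²) = √((-6.07 - (-1.97))² + (5.45 - 6.21)² + (7.9 - (-8.71))² + (4.33 - (-7.33))²)
= √((-4.1)² + (-0.76)² + 16.61² + 11.66²) = √(16.81 + 0.5776 + 275.8921 + 135.9556) = √429.2353 ≈ 20.718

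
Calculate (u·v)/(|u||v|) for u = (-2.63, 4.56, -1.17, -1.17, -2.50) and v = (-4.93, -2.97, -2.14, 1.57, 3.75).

With u = (-2.63, 4.56, -1.17, -1.17, -2.50), v = (-4.93, -2.97, -2.14, 1.57, 3.75):
u·v = (-2.63)·(-4.93) + 4.56·(-2.97) + (-1.17)·(-2.14) + (-1.17)·1.57 + (-2.5)·3.75 = 12.9659 + (-13.5432) + 2.5038 + (-1.8369) + (-9.375) = -9.2854.
|u| = √((-2.63)² + 4.56² + (-1.17)² + (-1.17)² + (-2.5)²) = √(6.9169 + 20.7936 + 1.3689 + 1.3689 + 6.25) = √36.6983, |v| = √((-4.93)² + (-2.97)² + (-2.14)² + 1.57² + 3.75²) = √(24.3049 + 8.8209 + 4.5796 + 2.4649 + 14.0625) = √54.2328.
cos θ = (u·v)/(|u||v|) = -9.2854/(√36.6983·√54.2328) ≈ -0.2081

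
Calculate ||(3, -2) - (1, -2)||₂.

√(Σ(x_i - y_i)²) = √((3 - 1)² + (-2 - (-2))²)
= √(2² + 0²) = √(4 + 0) = √4 = 2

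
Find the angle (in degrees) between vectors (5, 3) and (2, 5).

With u = (5, 3), v = (2, 5):
u·v = 5·2 + 3·5 = 10 + 15 = 25.
|u| = √(5² + 3²) = √34, |v| = √(2² + 5²) = √29, so |u||v| = √(34·29) = √986.
cos θ = (u·v)/(|u||v|) = 25/√986 ≈ 0.796162
θ = arccos(0.796162) ≈ 37.23°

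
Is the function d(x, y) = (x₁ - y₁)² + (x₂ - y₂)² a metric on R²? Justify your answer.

No. The squared Euclidean distance fails the triangle inequality. Counterexample: x = (0, 0), y = (5, 4), z = (10, 8). d(x,z) = 10² + 8² = 164, but d(x,y) + d(y,z) = (5² + 4²) + (5² + 4²) = 41 + 41 = 82. Since 164 > 82, the triangle inequality is violated. (Note: √d, the ordinary Euclidean distance, IS a metric.)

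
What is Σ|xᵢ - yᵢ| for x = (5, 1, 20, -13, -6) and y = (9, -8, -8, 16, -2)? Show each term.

Σ|x_i - y_i| = |5 - 9| + |1 - (-8)| + |20 - (-8)| + |-13 - 16| + |-6 - (-2)| = 4 + 9 + 28 + 29 + 4 = 74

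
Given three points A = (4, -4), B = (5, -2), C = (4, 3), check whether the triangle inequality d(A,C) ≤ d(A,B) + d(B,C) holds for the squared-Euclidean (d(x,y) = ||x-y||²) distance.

d(A,B) = 1² + 2² = 5, d(B,C) = 1² + 5² = 26, d(A,C) = 0² + 7² = 49.
d(A,C) = 49 > 5 + 26 = 31. Triangle inequality is VIOLATED. (Squared-Euclidean is not a metric — this is a counterexample.)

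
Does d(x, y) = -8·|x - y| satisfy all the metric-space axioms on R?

No. With c = -8 < 0, d fails non-negativity: d(1, 10) = -8·|1 - 10| = -8·9 = -72 < 0.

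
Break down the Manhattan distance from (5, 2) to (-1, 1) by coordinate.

Σ|x_i - y_i| = |5 - (-1)| + |2 - 1| = 6 + 1 = 7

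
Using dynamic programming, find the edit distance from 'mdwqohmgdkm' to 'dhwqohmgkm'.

Let D[i][j] be the edit distance between the first i characters of 'mdwqohmgdkm' and the first j characters of 'dhwqohmgkm', with D[i][0] = i, D[0][j] = j, and D[i][j] = D[i-1][j-1] if the characters match, else 1 + min(D[i-1][j], D[i][j-1], D[i-1][j-1]). Filling the table (rows: prefixes of 'mdwqohmgdkm', columns: prefixes of 'dhwqohmgkm'):
     ε  d  h  w  q  o  h  m  g  k  m
  ε  0  1  2  3  4  5  6  7  8  9 10
  m  1  1  2  3  4  5  6  6  7  8  9
  d  2  1  2  3  4  5  6  7  7  8  9
  w  3  2  2  2  3  4  5  6  7  8  9
  q  4  3  3  3  2  3  4  5  6  7  8
  o  5  4  4  4  3  2  3  4  5  6  7
  h  6  5  4  5  4  3  2  3  4  5  6
  m  7  6  5  5  5  4  3  2  3  4  5
  g  8  7  6  6  6  5  4  3  2  3  4
  d  9  8  7  7  7  6  5  4  3  3  4
  k 10  9  8  8  8  7  6  5  4  3  4
  m 11 10  9  9  9  8  7  6  5  4  3
The bottom-right entry gives D[11][10] = 3, so no sequence of fewer than 3 edits works. Backtracking through the table gives one optimal edit sequence (3 edits):
  mdwqohmgdkm → ddwqohmgdkm (sub m→d @1)
  ddwqohmgdkm → dhwqohmgdkm (sub d→h @2)
  dhwqohmgdkm → dhwqohmgkm (del d @9)
Edit distance = 3.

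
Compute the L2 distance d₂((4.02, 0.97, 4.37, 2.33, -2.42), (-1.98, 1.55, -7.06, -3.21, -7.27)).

√(Σ(x_i - y_i)²) = √((4.02 - (-1.98))² + (0.97 - 1.55)² + (4.37 - (-7.06))² + (2.33 - (-3.21))² + (-2.42 - (-7.27))²)
= √(6² + (-0.58)² + 11.43² + 5.54² + 4.85²) = √(36 + 0.3364 + 130.6449 + 30.6916 + 23.5225) = √221.1954 ≈ 14.8726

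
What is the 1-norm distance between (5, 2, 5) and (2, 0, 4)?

Σ|x_i - y_i| = |5 - 2| + |2 - 0| + |5 - 4| = 3 + 2 + 1 = 6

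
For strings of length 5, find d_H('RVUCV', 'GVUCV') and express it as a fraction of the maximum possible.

Differing positions: 1. Hamming distance = 1. The maximum possible Hamming distance for length-5 strings is 5, so d_H/5 = 1/5 = 0.2.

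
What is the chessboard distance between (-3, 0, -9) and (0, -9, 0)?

max(|x_i - y_i|) = max(|-3 - 0|, |0 - (-9)|, |-9 - 0|) = max(3, 9, 9) = 9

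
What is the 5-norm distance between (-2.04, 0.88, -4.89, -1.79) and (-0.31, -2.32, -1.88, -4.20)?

(Σ|x_i - y_i|^5)^(1/5) = (|-2.04 - (-0.31)|^5 + |0.88 - (-2.32)|^5 + |-4.89 - (-1.88)|^5 + |-1.79 - (-4.2)|^5)^(1/5)
= (1.73^5 + 3.2^5 + 3.01^5 + 2.41^5)^(1/5) ≈ (15.4964 + 335.5443 + 247.0771 + 81.299)^(1/5) = (679.4168)^(1/5) ≈ 3.6849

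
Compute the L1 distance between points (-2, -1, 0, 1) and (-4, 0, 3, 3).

Σ|x_i - y_i| = |-2 - (-4)| + |-1 - 0| + |0 - 3| + |1 - 3| = 2 + 1 + 3 + 2 = 8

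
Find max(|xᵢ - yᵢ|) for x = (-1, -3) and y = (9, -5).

max(|x_i - y_i|) = max(|-1 - 9|, |-3 - (-5)|) = max(10, 2) = 10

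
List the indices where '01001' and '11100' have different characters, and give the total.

Differing positions: 1, 3, 5. Hamming distance = 3.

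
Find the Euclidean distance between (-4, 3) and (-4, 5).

√(Σ(x_i - y_i)²) = √((-4 - (-4))² + (3 - 5)²)
= √(0² + (-2)²) = √(0 + 4) = √4 = 2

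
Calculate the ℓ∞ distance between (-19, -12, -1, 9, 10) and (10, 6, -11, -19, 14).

max(|x_i - y_i|) = max(|-19 - 10|, |-12 - 6|, |-1 - (-11)|, |9 - (-19)|, |10 - 14|) = max(29, 18, 10, 28, 4) = 29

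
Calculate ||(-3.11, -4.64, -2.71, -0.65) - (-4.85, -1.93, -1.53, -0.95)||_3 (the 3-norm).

(Σ|x_i - y_i|^3)^(1/3) = (|-3.11 - (-4.85)|^3 + |-4.64 - (-1.93)|^3 + |-2.71 - (-1.53)|^3 + |-0.65 - (-0.95)|^3)^(1/3)
= (1.74^3 + 2.71^3 + 1.18^3 + 0.3^3)^(1/3) ≈ (5.268 + 19.9025 + 1.643 + 0.027)^(1/3) = (26.8405)^(1/3) ≈ 2.9941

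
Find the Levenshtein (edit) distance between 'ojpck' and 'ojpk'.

Let D[i][j] be the edit distance between the first i characters of 'ojpck' and the first j characters of 'ojpk', with D[i][0] = i, D[0][j] = j, and D[i][j] = D[i-1][j-1] if the characters match, else 1 + min(D[i-1][j], D[i][j-1], D[i-1][j-1]). Filling the table (rows: prefixes of 'ojpck', columns: prefixes of 'ojpk'):
     ε  o  j  p  k
  ε  0  1  2  3  4
  o  1  0  1  2  3
  j  2  1  0  1  2
  p  3  2  1  0  1
  c  4  3  2  1  1
  k  5  4  3  2  1
The bottom-right entry gives D[5][4] = 1, so no sequence of fewer than 1 edit works. Backtracking through the table gives one optimal edit sequence (1 edit):
  ojpck → ojpk (del c @4)
Edit distance = 1.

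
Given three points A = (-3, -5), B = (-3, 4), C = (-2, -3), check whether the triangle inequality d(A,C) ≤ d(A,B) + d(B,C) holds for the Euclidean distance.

d(A,B) = √(0² + 9²) = √81 = 9, d(B,C) = √(1² + 7²) = √50 ≈ 7.0711, d(A,C) = √(1² + 2²) = √5 ≈ 2.2361.
d(A,C) ≈ 2.2361 ≤ 9 + 7.0711 = 16.0711. Triangle inequality is satisfied.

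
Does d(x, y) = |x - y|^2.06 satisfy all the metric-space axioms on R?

No. d(x,y) = |x-y|^2.06 fails the triangle inequality since p = 2.06 > 1. Counterexample: x = 5, y = 12, z = 18. d(x,z) = |5 - 18|^2.06 = 13^2.06 ≈ 197.1166, but d(x,y) + d(y,z) = 7^2.06 + 6^2.06 ≈ 55.0683 + 40.0859 = 95.1542. Since 197.1166 > 95.1542, the triangle inequality is violated.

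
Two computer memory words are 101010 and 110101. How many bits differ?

Differing positions: 2, 3, 4, 5, 6. Hamming distance = 5.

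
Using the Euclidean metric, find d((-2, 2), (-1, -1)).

√(Σ(x_i - y_i)²) = √((-2 - (-1))² + (2 - (-1))²)
= √((-1)² + 3²) = √(1 + 9) = √10 ≈ 3.1623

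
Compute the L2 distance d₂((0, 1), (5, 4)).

√(Σ(x_i - y_i)²) = √((0 - 5)² + (1 - 4)²)
= √((-5)² + (-3)²) = √(25 + 9) = √34 ≈ 5.831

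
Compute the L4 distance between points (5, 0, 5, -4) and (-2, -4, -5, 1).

(Σ|x_i - y_i|^4)^(1/4) = (|5 - (-2)|^4 + |0 - (-4)|^4 + |5 - (-5)|^4 + |-4 - 1|^4)^(1/4)
= (7^4 + 4^4 + 10^4 + 5^4)^(1/4) = (2401 + 256 + 10000 + 625)^(1/4) = (13282)^(1/4) ≈ 10.7353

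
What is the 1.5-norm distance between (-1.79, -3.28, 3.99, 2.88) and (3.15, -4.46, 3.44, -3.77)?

(Σ|x_i - y_i|^1.5)^(1/1.5) = (|-1.79 - 3.15|^1.5 + |-3.28 - (-4.46)|^1.5 + |3.99 - 3.44|^1.5 + |2.88 - (-3.77)|^1.5)^(1/1.5)
= (4.94^1.5 + 1.18^1.5 + 0.55^1.5 + 6.65^1.5)^(1/1.5) ≈ (10.9797 + 1.2818 + 0.4079 + 17.1487)^(1/1.5) = (29.8181)^(1/1.5) ≈ 9.6158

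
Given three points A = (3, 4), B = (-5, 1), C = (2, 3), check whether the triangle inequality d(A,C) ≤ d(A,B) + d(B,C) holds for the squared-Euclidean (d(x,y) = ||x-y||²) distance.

d(A,B) = 8² + 3² = 73, d(B,C) = 7² + 2² = 53, d(A,C) = 1² + 1² = 2.
d(A,C) = 2 ≤ 73 + 53 = 126. Triangle inequality is satisfied.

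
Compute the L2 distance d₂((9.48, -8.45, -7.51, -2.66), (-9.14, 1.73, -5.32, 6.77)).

√(Σ(x_i - y_i)²) = √((9.48 - (-9.14))² + (-8.45 - 1.73)² + (-7.51 - (-5.32))² + (-2.66 - 6.77)²)
= √(18.62² + (-10.18)² + (-2.19)² + (-9.43)²) = √(346.7044 + 103.6324 + 4.7961 + 88.9249) = √544.0578 ≈ 23.325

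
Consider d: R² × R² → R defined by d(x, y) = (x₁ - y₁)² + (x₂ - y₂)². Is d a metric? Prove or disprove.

No. The squared Euclidean distance fails the triangle inequality. Counterexample: x = (0, 0), y = (5, 3), z = (10, 6). d(x,z) = 10² + 6² = 136, but d(x,y) + d(y,z) = (5² + 3²) + (5² + 3²) = 34 + 34 = 68. Since 136 > 68, the triangle inequality is violated. (Note: √d, the ordinary Euclidean distance, IS a metric.)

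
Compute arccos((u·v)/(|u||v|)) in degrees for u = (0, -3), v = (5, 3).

With u = (0, -3), v = (5, 3):
u·v = 0·5 + (-3)·3 = 0 + (-9) = -9.
|u| = √(0² + (-3)²) = √9, |v| = √(5² + 3²) = √34, so |u||v| = √(9·34) = √306.
cos θ = (u·v)/(|u||v|) = -9/√306 ≈ -0.514496
θ = arccos(-0.514496) ≈ 120.96°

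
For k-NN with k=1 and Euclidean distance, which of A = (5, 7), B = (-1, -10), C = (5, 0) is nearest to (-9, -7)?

Distances: d(A) ≈ 19.799, d(B) ≈ 8.544, d(C) ≈ 15.6525. Nearest: B = (-1, -10) with distance 8.544.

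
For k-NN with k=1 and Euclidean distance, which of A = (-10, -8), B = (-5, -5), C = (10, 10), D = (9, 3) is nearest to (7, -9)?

Distances: d(A) ≈ 17.0294, d(B) ≈ 12.6491, d(C) ≈ 19.2354, d(D) ≈ 12.1655. Nearest: D = (9, 3) with distance 12.1655.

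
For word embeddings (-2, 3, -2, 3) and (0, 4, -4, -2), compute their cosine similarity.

With u = (-2, 3, -2, 3), v = (0, 4, -4, -2):
u·v = (-2)·0 + 3·4 + (-2)·(-4) + 3·(-2) = 0 + 12 + 8 + (-6) = 14.
|u| = √((-2)² + 3² + (-2)² + 3²) = √26, |v| = √(0² + 4² + (-4)² + (-2)²) = √36, so |u||v| = √(26·36) = √936.
cos θ = (u·v)/(|u||v|) = 14/√936 ≈ 0.4576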